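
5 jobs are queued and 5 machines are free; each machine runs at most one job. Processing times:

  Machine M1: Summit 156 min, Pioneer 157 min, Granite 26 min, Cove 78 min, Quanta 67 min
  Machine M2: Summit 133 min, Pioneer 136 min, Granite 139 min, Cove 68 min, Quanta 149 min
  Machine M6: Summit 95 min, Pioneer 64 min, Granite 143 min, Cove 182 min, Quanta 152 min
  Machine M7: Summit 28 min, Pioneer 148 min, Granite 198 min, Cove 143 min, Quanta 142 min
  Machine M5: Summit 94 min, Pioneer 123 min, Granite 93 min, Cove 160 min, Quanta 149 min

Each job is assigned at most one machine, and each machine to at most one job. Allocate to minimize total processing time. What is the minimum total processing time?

Optimal: Summit→Machine M7 (28 min), Pioneer→Machine M6 (64 min), Granite→Machine M5 (93 min), Cove→Machine M2 (68 min), Quanta→Machine M1 (67 min) — total 28+64+93+68+67 = 320 min.
Min-entry greedy (repeatedly take the single cheapest remaining cell) gives 335 min, worse by 15.
Next-best assignment: Summit→Machine M7, Pioneer→Machine M6, Granite→Machine M1, Cove→Machine M2, Quanta→Machine M5 = 335 min.

Minimum total: 320 min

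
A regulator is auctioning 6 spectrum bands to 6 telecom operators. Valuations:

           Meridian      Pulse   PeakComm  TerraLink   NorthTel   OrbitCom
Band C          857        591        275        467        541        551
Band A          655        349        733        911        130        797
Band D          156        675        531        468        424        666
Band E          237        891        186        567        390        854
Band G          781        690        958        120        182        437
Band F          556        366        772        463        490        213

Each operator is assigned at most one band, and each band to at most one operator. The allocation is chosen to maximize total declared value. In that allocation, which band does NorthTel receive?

Optimal: Meridian→Band C ($857M), Pulse→Band E ($891M), PeakComm→Band G ($958M), TerraLink→Band A ($911M), NorthTel→Band F ($490M), OrbitCom→Band D ($666M) — total 857+891+958+911+490+666 = $4773M.
Column-greedy (each band in turn goes to its best remaining operator) gives $4745M, worse by 28.
Next-best assignment: Meridian→Band C, Pulse→Band D, PeakComm→Band G, TerraLink→Band A, NorthTel→Band F, OrbitCom→Band E = $4745M.
Swapping Meridian↔NorthTel (Meridian→Band F $556M, NorthTel→Band C $541M) loses 250.
NorthTel's own top band is Band C ($541M), but forcing NorthTel→Band C and reassigning the rest optimally gives only $4562M — worse by 211.

NorthTel receives Band F.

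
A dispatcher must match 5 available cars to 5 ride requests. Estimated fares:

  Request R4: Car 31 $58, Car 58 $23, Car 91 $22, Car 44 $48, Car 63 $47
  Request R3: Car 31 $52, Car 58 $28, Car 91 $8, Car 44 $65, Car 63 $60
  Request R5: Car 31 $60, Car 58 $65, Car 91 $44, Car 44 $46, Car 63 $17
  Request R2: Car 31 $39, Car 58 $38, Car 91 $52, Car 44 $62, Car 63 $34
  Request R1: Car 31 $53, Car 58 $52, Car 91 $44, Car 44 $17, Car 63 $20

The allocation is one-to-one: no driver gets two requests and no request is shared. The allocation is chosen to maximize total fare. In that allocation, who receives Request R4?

Car 31 receives Request R4.

This is a one-to-one assignment (maximum-weight bipartite matching).
Optimal: Car 31→Request R4 ($58), Car 58→Request R5 ($65), Car 91→Request R1 ($44), Car 44→Request R2 ($62), Car 63→Request R3 ($60) — total 58+65+44+62+60 = $289.
Next-best assignment: Car 31→Request R1, Car 58→Request R5, Car 91→Request R2, Car 44→Request R3, Car 63→Request R4 = $282.
Swapping Car 31↔Car 91 (Car 31→Request R1 $53, Car 91→Request R4 $22) loses 27.
Car 31's own top request is Request R5 ($60), but forcing Car 31→Request R5 and reassigning the rest optimally gives only $276 — worse by 13.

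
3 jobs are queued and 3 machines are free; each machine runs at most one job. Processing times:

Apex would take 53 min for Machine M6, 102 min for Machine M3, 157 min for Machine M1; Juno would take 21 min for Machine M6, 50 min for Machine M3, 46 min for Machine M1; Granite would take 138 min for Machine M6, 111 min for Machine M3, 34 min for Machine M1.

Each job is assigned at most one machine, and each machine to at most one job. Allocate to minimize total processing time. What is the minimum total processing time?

Minimum total: 137 min

Optimal: Apex→Machine M6 (53 min), Juno→Machine M3 (50 min), Granite→Machine M1 (34 min) — total 53+50+34 = 137 min.
Min-entry greedy (repeatedly take the single cheapest remaining cell) gives 157 min, worse by 20.
Checked against all permutations: 137 min is optimal.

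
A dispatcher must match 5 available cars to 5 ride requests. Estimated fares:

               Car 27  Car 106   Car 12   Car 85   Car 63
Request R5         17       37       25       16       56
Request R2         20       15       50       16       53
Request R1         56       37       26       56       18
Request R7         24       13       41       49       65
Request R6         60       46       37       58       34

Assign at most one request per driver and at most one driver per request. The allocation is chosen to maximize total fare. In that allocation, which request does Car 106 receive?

Car 106 receives Request R5.

Optimal: Car 27→Request R6 ($60), Car 106→Request R5 ($37), Car 12→Request R2 ($50), Car 85→Request R1 ($56), Car 63→Request R7 ($65) — total 60+37+50+56+65 = $268.
Checked against all permutations: $268 is optimal.
Car 106's own top request is Request R6 ($46), but forcing Car 106→Request R6 and reassigning the rest optimally gives only $257 — worse by 11.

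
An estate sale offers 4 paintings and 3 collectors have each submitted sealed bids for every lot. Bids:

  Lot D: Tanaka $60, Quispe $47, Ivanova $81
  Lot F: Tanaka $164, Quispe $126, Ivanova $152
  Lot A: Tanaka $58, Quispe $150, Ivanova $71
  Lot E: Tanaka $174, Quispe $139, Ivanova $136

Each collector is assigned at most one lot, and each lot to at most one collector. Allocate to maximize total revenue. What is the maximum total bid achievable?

Maximum total: $476

Optimal: Tanaka→Lot E ($174), Quispe→Lot A ($150), Ivanova→Lot F ($152) — total 174+150+152 = $476.
Column-greedy (each lot in turn goes to its best remaining collector) gives $395, worse by 81.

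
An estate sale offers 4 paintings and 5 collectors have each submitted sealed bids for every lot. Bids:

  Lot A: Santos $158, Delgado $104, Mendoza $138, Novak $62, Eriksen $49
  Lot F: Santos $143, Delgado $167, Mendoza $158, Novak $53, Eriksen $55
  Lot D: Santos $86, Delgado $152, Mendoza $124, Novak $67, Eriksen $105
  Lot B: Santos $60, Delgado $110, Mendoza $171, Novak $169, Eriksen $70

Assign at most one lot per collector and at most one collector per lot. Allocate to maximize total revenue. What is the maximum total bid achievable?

Optimal: Santos→Lot A ($158), Mendoza→Lot F ($158), Delgado→Lot D ($152), Novak→Lot B ($169) — total 158+158+152+169 = $637.
Swapping Novak↔Mendoza (Novak→Lot F $53, Mendoza→Lot B $171) loses 103.

Maximum total: $637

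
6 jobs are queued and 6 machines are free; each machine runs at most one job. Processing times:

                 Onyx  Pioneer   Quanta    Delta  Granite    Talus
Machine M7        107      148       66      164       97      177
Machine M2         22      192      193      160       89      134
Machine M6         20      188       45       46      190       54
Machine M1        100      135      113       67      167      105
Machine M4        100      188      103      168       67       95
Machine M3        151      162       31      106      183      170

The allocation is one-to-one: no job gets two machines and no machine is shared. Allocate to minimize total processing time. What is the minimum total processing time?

Optimal: Onyx→Machine M2 (22 min), Pioneer→Machine M7 (148 min), Quanta→Machine M3 (31 min), Delta→Machine M1 (67 min), Granite→Machine M4 (67 min), Talus→Machine M6 (54 min) — total 22+148+31+67+67+54 = 389 min.
Min-entry greedy (repeatedly take the single cheapest remaining cell) gives 467 min, worse by 78.

Minimum total: 389 min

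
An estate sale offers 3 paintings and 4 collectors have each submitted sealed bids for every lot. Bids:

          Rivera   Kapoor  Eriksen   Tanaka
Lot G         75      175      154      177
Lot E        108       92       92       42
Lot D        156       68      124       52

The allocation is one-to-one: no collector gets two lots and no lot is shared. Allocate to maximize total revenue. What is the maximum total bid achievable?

Max total: $425

Optimal: Tanaka→Lot G ($177), Kapoor→Lot E ($92), Rivera→Lot D ($156) — total 177+92+156 = $425.
Column-greedy (each lot in turn goes to its best remaining collector) gives $409, worse by 16.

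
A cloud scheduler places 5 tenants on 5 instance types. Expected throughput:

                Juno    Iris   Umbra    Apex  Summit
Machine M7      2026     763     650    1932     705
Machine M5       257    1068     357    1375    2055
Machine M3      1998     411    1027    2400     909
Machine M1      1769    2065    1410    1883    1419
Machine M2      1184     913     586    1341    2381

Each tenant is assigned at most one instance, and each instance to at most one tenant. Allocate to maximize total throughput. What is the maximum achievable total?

Optimal: Juno→Machine M7 (2026 ops/s), Iris→Machine M5 (1068 ops/s), Umbra→Machine M1 (1410 ops/s), Apex→Machine M3 (2400 ops/s), Summit→Machine M2 (2381 ops/s) — total 2026+1068+1410+2400+2381 = 9285 ops/s.
Max-entry greedy (repeatedly take the single best remaining cell) gives 9229 ops/s, worse by 56.
Next-best assignment: Juno→Machine M7, Iris→Machine M1, Umbra→Machine M5, Apex→Machine M3, Summit→Machine M2 = 9229 ops/s.

Max total: 9285 ops/s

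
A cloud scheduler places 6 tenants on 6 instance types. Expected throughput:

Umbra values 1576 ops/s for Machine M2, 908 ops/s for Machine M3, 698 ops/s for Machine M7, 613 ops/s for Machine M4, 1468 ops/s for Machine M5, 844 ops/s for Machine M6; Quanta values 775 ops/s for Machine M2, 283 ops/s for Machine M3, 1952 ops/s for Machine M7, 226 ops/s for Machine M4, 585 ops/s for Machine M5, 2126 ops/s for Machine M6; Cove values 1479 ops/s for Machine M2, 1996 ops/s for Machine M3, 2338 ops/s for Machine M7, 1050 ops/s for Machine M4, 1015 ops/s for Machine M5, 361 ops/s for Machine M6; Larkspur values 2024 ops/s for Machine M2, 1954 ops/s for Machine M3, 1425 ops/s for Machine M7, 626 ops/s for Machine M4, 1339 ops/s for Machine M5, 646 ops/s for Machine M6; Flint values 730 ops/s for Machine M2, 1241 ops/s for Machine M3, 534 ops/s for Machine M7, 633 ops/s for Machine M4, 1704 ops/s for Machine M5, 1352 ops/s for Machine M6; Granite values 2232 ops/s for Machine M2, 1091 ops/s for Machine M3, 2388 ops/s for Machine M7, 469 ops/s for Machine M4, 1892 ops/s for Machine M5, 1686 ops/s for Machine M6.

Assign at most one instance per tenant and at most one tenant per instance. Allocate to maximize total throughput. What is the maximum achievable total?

Max total: 10967 ops/s

This is the linear assignment problem.
Optimal: Umbra→Machine M4 (613 ops/s), Quanta→Machine M6 (2126 ops/s), Cove→Machine M7 (2338 ops/s), Larkspur→Machine M3 (1954 ops/s), Flint→Machine M5 (1704 ops/s), Granite→Machine M2 (2232 ops/s) — total 613+2126+2338+1954+1704+2232 = 10967 ops/s.
Every other assignment is strictly worse.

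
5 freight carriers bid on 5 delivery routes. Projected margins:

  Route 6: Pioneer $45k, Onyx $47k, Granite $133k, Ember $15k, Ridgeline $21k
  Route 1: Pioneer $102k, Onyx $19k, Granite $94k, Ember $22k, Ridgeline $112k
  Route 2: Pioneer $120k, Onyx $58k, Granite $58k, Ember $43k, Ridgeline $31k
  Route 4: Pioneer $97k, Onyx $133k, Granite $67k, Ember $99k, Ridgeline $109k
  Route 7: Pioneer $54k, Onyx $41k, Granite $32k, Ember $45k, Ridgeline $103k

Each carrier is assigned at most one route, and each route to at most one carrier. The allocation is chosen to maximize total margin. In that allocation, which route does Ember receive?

Optimal: Pioneer→Route 2 ($120k), Onyx→Route 4 ($133k), Granite→Route 6 ($133k), Ember→Route 7 ($45k), Ridgeline→Route 1 ($112k) — total 120+133+133+45+112 = $543k.
Swapping Ember↔Onyx (Ember→Route 4 $99k, Onyx→Route 7 $41k) loses 38.
Ember's own top route is Route 4 ($99k), but forcing Ember→Route 4 and reassigning the rest optimally gives only $505k — worse by 38.

Ember receives Route 7.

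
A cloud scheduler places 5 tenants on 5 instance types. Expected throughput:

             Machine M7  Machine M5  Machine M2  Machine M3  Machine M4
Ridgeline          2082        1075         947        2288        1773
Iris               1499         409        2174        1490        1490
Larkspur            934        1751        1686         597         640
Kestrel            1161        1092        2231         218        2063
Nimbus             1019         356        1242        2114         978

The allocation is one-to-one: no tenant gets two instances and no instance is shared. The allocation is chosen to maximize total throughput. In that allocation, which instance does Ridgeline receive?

Optimal: Ridgeline→Machine M7 (2082 ops/s), Iris→Machine M2 (2174 ops/s), Larkspur→Machine M5 (1751 ops/s), Kestrel→Machine M4 (2063 ops/s), Nimbus→Machine M3 (2114 ops/s) — total 2082+2174+1751+2063+2114 = 10184 ops/s.
Row-greedy (each tenant in turn takes its best remaining instance) gives 9295 ops/s, worse by 889.
Ridgeline's own top instance is Machine M3 (2288 ops/s), but forcing Ridgeline→Machine M3 and reassigning the rest optimally gives only 9295 ops/s — worse by 889.

Ridgeline receives Machine M7.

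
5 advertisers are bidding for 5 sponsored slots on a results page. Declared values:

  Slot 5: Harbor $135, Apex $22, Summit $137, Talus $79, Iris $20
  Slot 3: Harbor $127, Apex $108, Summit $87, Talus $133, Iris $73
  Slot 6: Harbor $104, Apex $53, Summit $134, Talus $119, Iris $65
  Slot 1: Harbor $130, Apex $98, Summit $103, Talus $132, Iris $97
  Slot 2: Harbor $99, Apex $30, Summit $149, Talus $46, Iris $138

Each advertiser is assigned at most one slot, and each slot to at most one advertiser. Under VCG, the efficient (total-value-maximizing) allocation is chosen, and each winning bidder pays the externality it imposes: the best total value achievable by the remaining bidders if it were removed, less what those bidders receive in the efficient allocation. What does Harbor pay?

Efficient allocation: Harbor→Slot 5 ($135), Apex→Slot 3 ($108), Summit→Slot 6 ($134), Talus→Slot 1 ($132), Iris→Slot 2 ($138); total welfare W = $647.
Harbor receives Slot 5 at value $135, so the others get W − 135 = $512.
Without Harbor: best allocation of the remaining 4 bidders over all 5 slots is Apex→Slot 3 ($108), Summit→Slot 5 ($137), Talus→Slot 1 ($132), Iris→Slot 2 ($138), total $515.
VCG payment = (others' best without Harbor) − (others' welfare with Harbor) = 515 − 512 = $3.

Harbor pays $3.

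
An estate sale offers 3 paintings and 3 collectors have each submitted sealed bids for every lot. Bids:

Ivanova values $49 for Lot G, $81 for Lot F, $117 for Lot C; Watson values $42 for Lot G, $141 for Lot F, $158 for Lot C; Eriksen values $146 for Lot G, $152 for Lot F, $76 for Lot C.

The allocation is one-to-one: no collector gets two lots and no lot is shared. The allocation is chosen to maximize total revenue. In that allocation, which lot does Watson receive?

Watson receives Lot F.

This is the linear assignment problem.
Optimal: Ivanova→Lot C ($117), Watson→Lot F ($141), Eriksen→Lot G ($146) — total 117+141+146 = $404.
Max-entry greedy (repeatedly take the single best remaining cell) gives $359, worse by 45.
Swapping Watson↔Ivanova (Watson→Lot C $158, Ivanova→Lot F $81) loses 19.
Watson's own top lot is Lot C ($158), but forcing Watson→Lot C and reassigning the rest optimally gives only $385 — worse by 19.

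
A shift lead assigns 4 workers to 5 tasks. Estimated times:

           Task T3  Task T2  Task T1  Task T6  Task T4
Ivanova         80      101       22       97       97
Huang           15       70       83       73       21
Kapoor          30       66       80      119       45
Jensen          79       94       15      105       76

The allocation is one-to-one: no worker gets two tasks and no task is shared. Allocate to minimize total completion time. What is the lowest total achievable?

Optimal: Ivanova→Task T6 (97 min), Huang→Task T4 (21 min), Kapoor→Task T3 (30 min), Jensen→Task T1 (15 min) — total 97+21+30+15 = 163 min.
Column-greedy (each task in turn goes to its cheapest remaining worker) gives 193 min, worse by 30.
Swapping Jensen↔Ivanova (Jensen→Task T6 105 min, Ivanova→Task T1 22 min) adds 15.
No other one-to-one assignment undercuts 163 min.

Minimum total: 163 min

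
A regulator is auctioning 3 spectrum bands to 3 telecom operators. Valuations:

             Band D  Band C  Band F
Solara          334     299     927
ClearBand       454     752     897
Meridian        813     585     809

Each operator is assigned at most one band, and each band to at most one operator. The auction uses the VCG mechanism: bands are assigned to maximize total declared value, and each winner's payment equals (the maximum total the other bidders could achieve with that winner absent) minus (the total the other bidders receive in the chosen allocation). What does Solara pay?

Efficient allocation: Solara→Band F ($927M), ClearBand→Band C ($752M), Meridian→Band D ($813M); total welfare W = $2492M.
Solara receives Band F at value $927M, so the others get W − 927 = $1565M.
Without Solara: best allocation of the remaining 2 bidders over all 3 bands is ClearBand→Band F ($897M), Meridian→Band D ($813M), total $1710M.
VCG payment = (others' best without Solara) − (others' welfare with Solara) = 1710 − 1565 = $145M.

Solara pays $145M.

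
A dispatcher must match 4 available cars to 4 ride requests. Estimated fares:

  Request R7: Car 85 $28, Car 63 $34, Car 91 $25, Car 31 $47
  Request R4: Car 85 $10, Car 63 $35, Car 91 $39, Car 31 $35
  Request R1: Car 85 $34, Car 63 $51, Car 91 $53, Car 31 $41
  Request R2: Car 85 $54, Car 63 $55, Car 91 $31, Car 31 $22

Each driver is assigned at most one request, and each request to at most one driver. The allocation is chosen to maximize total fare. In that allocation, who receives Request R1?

Car 63 receives Request R1.

Optimal: Car 85→Request R2 ($54), Car 63→Request R1 ($51), Car 91→Request R4 ($39), Car 31→Request R7 ($47) — total 54+51+39+47 = $191.
Max-entry greedy (repeatedly take the single best remaining cell) gives $165, worse by 26.
Every other assignment is strictly worse.
Car 63's own top request is Request R2 ($55), but forcing Car 63→Request R2 and reassigning the rest optimally gives only $175 — worse by 16.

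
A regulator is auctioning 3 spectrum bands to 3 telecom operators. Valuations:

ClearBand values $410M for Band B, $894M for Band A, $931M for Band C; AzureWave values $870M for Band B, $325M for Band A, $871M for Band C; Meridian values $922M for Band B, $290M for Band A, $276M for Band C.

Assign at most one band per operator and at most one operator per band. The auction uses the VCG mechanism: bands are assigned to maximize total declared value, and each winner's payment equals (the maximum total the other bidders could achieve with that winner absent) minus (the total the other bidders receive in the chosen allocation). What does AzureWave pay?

Efficient allocation: ClearBand→Band A ($894M), AzureWave→Band C ($871M), Meridian→Band B ($922M); total welfare W = $2687M.
AzureWave receives Band C at value $871M, so the others get W − 871 = $1816M.
Without AzureWave: best allocation of the remaining 2 bidders over all 3 bands is ClearBand→Band C ($931M), Meridian→Band B ($922M), total $1853M.
VCG payment = (others' best without AzureWave) − (others' welfare with AzureWave) = 1853 − 1816 = $37M.

AzureWave pays $37M.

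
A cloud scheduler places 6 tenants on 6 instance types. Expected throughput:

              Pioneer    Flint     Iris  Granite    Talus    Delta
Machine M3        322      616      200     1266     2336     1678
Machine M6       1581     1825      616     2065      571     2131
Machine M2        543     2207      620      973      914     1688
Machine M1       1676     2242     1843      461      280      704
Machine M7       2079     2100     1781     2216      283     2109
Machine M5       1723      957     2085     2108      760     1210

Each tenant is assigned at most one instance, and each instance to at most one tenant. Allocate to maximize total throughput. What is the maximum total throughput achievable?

Optimal: Pioneer→Machine M7 (2079 ops/s), Flint→Machine M2 (2207 ops/s), Iris→Machine M1 (1843 ops/s), Granite→Machine M5 (2108 ops/s), Talus→Machine M3 (2336 ops/s), Delta→Machine M6 (2131 ops/s) — total 2079+2207+1843+2108+2336+2131 = 12704 ops/s.
Next-best assignment: Pioneer→Machine M1, Flint→Machine M2, Iris→Machine M5, Granite→Machine M7, Talus→Machine M3, Delta→Machine M6 = 12651 ops/s.
Every other assignment is strictly worse.

Max total: 12704 ops/s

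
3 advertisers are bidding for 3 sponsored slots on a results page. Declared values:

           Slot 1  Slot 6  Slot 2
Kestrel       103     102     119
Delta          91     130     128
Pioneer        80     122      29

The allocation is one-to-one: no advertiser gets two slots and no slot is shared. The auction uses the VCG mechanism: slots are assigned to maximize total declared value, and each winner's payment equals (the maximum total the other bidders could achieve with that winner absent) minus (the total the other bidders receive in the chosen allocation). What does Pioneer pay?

Pioneer pays $18.

Efficient allocation: Kestrel→Slot 1 ($103), Delta→Slot 2 ($128), Pioneer→Slot 6 ($122); total welfare W = $353.
Pioneer receives Slot 6 at value $122, so the others get W − 122 = $231.
Without Pioneer: best allocation of the remaining 2 bidders over all 3 slots is Kestrel→Slot 2 ($119), Delta→Slot 6 ($130), total $249.
VCG payment = (others' best without Pioneer) − (others' welfare with Pioneer) = 249 − 231 = $18.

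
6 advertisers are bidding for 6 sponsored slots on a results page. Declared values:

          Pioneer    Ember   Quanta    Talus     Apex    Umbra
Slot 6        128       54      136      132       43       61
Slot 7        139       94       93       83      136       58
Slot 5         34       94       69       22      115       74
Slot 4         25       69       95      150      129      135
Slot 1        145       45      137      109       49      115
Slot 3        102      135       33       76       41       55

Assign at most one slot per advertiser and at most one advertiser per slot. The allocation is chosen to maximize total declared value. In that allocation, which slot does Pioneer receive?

Pioneer receives Slot 7.

Optimal: Pioneer→Slot 7 ($139), Ember→Slot 3 ($135), Quanta→Slot 1 ($137), Talus→Slot 6 ($132), Apex→Slot 5 ($115), Umbra→Slot 4 ($135) — total 139+135+137+132+115+135 = $793.
Max-entry greedy (repeatedly take the single best remaining cell) gives $776, worse by 17.
Next-best assignment: Pioneer→Slot 7, Ember→Slot 3, Quanta→Slot 6, Talus→Slot 4, Apex→Slot 5, Umbra→Slot 1 = $790.
Swapping Pioneer↔Ember (Pioneer→Slot 3 $102, Ember→Slot 7 $94) loses 78.
No other one-to-one assignment exceeds $793.
Pioneer's own top slot is Slot 1 ($145), but forcing Pioneer→Slot 1 and reassigning the rest optimally gives only $776 — worse by 17.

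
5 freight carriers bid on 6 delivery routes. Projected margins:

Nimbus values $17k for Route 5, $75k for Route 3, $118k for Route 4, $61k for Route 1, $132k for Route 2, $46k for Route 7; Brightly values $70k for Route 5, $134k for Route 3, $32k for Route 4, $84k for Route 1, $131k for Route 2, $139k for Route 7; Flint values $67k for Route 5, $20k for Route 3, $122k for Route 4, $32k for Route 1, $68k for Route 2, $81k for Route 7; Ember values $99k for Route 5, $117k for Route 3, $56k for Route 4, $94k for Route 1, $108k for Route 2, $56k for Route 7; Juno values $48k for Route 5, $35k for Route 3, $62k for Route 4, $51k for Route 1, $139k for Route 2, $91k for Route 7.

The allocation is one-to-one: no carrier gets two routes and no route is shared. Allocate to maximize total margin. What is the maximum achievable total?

This is a one-to-one assignment (maximum-weight bipartite matching).
Optimal: Nimbus→Route 4 ($118k), Brightly→Route 7 ($139k), Flint→Route 5 ($67k), Ember→Route 3 ($117k), Juno→Route 2 ($139k) — total 118+139+67+117+139 = $580k.
Column-greedy (each route in turn goes to its best remaining carrier) gives $555k, worse by 25.
Swapping Brightly↔Juno (Brightly→Route 2 $131k, Juno→Route 7 $91k) loses 56.

Maximum total: $580k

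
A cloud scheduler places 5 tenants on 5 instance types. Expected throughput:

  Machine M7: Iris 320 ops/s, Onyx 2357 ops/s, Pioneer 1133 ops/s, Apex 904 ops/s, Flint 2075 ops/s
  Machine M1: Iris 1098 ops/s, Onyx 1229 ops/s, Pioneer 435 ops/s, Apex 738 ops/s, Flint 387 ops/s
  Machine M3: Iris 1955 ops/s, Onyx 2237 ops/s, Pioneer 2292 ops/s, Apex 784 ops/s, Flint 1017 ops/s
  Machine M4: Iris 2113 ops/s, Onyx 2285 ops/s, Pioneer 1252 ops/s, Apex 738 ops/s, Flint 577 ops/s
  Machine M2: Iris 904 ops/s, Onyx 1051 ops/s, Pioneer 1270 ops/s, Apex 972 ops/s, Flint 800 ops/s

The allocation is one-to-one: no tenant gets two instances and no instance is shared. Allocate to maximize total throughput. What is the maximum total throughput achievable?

Max total: 8722 ops/s

Optimal: Iris→Machine M1 (1098 ops/s), Onyx→Machine M4 (2285 ops/s), Pioneer→Machine M3 (2292 ops/s), Apex→Machine M2 (972 ops/s), Flint→Machine M7 (2075 ops/s) — total 1098+2285+2292+972+2075 = 8722 ops/s.
Row-greedy (each tenant in turn takes its best remaining instance) gives 8121 ops/s, worse by 601.
Checked against all permutations: 8722 ops/s is optimal.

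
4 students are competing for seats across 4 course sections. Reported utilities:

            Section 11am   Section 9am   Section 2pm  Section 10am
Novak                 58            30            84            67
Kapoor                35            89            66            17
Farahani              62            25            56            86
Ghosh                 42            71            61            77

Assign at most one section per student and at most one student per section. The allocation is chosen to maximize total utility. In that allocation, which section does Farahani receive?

Optimal: Novak→Section 2pm (84 points), Kapoor→Section 9am (89 points), Farahani→Section 11am (62 points), Ghosh→Section 10am (77 points) — total 84+89+62+77 = 312 points.
Max-entry greedy (repeatedly take the single best remaining cell) gives 301 points, worse by 11.
Checked against all permutations: 312 points is optimal.
Farahani's own top section is Section 10am (86 points), but forcing Farahani→Section 10am and reassigning the rest optimally gives only 301 points — worse by 11.

Farahani receives Section 11am.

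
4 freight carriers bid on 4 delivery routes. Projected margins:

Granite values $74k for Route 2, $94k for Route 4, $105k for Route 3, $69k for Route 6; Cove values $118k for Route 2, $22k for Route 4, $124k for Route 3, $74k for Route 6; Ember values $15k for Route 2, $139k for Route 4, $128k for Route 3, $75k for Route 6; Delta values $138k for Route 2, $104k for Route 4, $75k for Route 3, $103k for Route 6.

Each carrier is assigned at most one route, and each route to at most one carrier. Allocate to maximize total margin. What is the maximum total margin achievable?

Max total: $470k

Optimal: Granite→Route 6 ($69k), Cove→Route 3 ($124k), Ember→Route 4 ($139k), Delta→Route 2 ($138k) — total 69+124+139+138 = $470k.
Row-greedy (each carrier in turn takes its best remaining route) gives $465k, worse by 5.
Next-best assignment: Granite→Route 3, Cove→Route 2, Ember→Route 4, Delta→Route 6 = $465k.
Checked against all permutations: $470k is optimal.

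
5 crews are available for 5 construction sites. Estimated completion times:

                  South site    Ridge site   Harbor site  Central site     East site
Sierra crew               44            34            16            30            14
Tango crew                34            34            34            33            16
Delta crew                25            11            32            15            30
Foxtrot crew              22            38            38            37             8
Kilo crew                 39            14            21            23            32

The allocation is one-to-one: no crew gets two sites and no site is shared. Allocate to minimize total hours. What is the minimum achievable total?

Minimum total: 83 hours

Optimal: Sierra crew→Harbor site (16 hours), Tango crew→East site (16 hours), Delta crew→Central site (15 hours), Foxtrot crew→South site (22 hours), Kilo crew→Ridge site (14 hours) — total 16+16+15+22+14 = 83 hours.
Column-greedy (each site in turn goes to its cheapest remaining crew) gives 88 hours, worse by 5.
Next-best assignment: Sierra crew→Harbor site, Tango crew→South site, Delta crew→Central site, Foxtrot crew→East site, Kilo crew→Ridge site = 87 hours.
Swapping Sierra crew↔Kilo crew (Sierra crew→Ridge site 34 hours, Kilo crew→Harbor site 21 hours) adds 25.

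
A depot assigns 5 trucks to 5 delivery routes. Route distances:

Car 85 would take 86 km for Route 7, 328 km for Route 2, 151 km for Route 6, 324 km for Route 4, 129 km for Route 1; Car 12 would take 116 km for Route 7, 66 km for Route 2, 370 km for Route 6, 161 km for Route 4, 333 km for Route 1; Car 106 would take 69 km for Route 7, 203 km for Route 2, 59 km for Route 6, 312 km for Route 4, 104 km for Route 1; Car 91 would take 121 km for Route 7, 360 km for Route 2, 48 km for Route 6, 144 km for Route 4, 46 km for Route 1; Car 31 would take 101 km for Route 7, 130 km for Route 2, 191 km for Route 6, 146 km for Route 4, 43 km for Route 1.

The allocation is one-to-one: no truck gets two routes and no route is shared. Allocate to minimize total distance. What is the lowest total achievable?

Optimal: Car 85→Route 7 (86 km), Car 12→Route 2 (66 km), Car 106→Route 6 (59 km), Car 91→Route 4 (144 km), Car 31→Route 1 (43 km) — total 86+66+59+144+43 = 398 km.
Row-greedy (each truck in turn takes its cheapest remaining route) gives 403 km, worse by 5.
Every other assignment is strictly worse.

Minimum total: 398 km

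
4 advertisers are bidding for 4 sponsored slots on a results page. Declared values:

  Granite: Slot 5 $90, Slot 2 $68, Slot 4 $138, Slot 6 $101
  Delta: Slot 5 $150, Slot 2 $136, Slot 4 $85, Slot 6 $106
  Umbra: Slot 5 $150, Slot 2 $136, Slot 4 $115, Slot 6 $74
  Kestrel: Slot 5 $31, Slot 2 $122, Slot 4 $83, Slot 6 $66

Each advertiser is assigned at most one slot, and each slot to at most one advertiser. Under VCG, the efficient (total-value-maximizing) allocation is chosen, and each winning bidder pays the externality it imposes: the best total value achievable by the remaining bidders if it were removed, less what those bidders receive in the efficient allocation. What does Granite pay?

Efficient allocation: Granite→Slot 4 ($138), Delta→Slot 6 ($106), Umbra→Slot 5 ($150), Kestrel→Slot 2 ($122); total welfare W = $516.
Granite receives Slot 4 at value $138, so the others get W − 138 = $378.
Without Granite: best allocation of the remaining 3 bidders over all 4 slots is Delta→Slot 5 ($150), Umbra→Slot 4 ($115), Kestrel→Slot 2 ($122), total $387.
VCG payment = (others' best without Granite) − (others' welfare with Granite) = 387 − 378 = $9.

Granite pays $9.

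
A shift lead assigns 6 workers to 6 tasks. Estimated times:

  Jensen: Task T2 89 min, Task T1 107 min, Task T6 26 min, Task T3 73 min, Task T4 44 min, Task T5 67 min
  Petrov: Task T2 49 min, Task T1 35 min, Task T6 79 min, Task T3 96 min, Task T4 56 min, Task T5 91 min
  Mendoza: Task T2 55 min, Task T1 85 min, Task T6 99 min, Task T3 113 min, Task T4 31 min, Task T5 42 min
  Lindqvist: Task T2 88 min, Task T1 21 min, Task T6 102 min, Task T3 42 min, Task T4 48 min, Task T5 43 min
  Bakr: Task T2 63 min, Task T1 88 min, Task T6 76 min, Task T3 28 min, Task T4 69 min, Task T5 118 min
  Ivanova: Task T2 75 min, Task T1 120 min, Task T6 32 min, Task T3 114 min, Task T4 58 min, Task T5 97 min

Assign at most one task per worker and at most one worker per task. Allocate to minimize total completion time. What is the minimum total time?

Min total: 216 min

Optimal: Jensen→Task T4 (44 min), Petrov→Task T2 (49 min), Mendoza→Task T5 (42 min), Lindqvist→Task T1 (21 min), Bakr→Task T3 (28 min), Ivanova→Task T6 (32 min) — total 44+49+42+21+28+32 = 216 min.
Row-greedy (each worker in turn takes its cheapest remaining task) gives 294 min, worse by 78.
Next-best assignment: Jensen→Task T6, Petrov→Task T2, Mendoza→Task T5, Lindqvist→Task T1, Bakr→Task T3, Ivanova→Task T4 = 224 min.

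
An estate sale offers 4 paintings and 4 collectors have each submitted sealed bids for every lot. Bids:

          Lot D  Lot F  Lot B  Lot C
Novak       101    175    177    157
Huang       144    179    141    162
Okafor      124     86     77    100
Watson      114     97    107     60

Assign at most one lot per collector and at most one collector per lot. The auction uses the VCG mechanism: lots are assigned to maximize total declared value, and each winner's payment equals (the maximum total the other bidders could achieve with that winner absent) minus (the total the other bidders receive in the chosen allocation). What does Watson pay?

Watson pays $24.

Efficient allocation: Novak→Lot B ($177), Huang→Lot F ($179), Okafor→Lot C ($100), Watson→Lot D ($114); total welfare W = $570.
Watson receives Lot D at value $114, so the others get W − 114 = $456.
Without Watson: best allocation of the remaining 3 bidders over all 4 lots is Novak→Lot B ($177), Huang→Lot F ($179), Okafor→Lot D ($124), total $480.
VCG payment = (others' best without Watson) − (others' welfare with Watson) = 480 − 456 = $24.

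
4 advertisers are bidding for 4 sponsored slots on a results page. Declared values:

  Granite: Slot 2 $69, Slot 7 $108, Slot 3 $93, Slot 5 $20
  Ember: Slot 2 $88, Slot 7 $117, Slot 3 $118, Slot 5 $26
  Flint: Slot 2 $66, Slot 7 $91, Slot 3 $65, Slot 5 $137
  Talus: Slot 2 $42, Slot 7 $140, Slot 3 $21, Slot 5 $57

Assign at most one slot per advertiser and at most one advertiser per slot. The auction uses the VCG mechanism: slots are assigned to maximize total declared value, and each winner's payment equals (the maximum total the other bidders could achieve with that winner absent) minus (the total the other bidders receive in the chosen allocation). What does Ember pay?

Efficient allocation: Granite→Slot 2 ($69), Ember→Slot 3 ($118), Flint→Slot 5 ($137), Talus→Slot 7 ($140); total welfare W = $464.
Ember receives Slot 3 at value $118, so the others get W − 118 = $346.
Without Ember: best allocation of the remaining 3 bidders over all 4 slots is Granite→Slot 3 ($93), Flint→Slot 5 ($137), Talus→Slot 7 ($140), total $370.
VCG payment = (others' best without Ember) − (others' welfare with Ember) = 370 − 346 = $24.

Ember pays $24.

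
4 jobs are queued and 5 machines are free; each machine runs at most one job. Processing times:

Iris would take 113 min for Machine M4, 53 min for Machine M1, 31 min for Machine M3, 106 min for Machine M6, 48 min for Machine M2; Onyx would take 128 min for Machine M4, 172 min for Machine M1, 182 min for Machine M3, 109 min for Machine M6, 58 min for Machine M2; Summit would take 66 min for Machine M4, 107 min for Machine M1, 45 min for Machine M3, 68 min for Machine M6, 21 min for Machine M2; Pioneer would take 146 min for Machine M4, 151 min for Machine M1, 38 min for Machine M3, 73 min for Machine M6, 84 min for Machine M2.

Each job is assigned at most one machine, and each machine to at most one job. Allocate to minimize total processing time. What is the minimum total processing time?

Treat this as an assignment problem: match each job to one machine.
Optimal: Iris→Machine M1 (53 min), Onyx→Machine M2 (58 min), Summit→Machine M4 (66 min), Pioneer→Machine M3 (38 min) — total 53+58+66+38 = 215 min.
Min-entry greedy (repeatedly take the single cheapest remaining cell) gives 253 min, worse by 38.
Every other assignment is strictly worse.

Minimum total: 215 min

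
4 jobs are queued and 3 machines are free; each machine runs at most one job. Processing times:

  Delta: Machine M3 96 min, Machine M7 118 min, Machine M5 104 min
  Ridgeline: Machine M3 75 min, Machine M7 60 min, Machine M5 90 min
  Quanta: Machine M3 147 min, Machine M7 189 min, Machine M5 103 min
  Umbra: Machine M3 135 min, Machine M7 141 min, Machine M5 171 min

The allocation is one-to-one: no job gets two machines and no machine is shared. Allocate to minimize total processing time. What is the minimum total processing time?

Minimum total: 259 min

This is the linear assignment problem.
Optimal: Delta→Machine M3 (96 min), Ridgeline→Machine M7 (60 min), Quanta→Machine M5 (103 min) — total 96+60+103 = 259 min.
Column-greedy (each machine in turn goes to its cheapest remaining job) gives 296 min, worse by 37.
Swapping Quanta↔Delta (Quanta→Machine M3 147 min, Delta→Machine M5 104 min) adds 52.
Every other assignment is strictly worse.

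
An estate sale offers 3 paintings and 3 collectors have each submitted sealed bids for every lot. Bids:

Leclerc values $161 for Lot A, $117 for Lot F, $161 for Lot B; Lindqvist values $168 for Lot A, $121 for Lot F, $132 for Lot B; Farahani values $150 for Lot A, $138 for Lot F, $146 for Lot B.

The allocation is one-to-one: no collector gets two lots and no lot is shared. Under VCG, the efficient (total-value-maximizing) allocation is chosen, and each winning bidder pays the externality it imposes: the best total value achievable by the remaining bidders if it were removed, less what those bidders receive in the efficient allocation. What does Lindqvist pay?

Lindqvist pays $12.

Efficient allocation: Leclerc→Lot B ($161), Lindqvist→Lot A ($168), Farahani→Lot F ($138); total welfare W = $467.
Lindqvist receives Lot A at value $168, so the others get W − 168 = $299.
Without Lindqvist: best allocation of the remaining 2 bidders over all 3 lots is Leclerc→Lot B ($161), Farahani→Lot A ($150), total $311.
VCG payment = (others' best without Lindqvist) − (others' welfare with Lindqvist) = 311 − 299 = $12.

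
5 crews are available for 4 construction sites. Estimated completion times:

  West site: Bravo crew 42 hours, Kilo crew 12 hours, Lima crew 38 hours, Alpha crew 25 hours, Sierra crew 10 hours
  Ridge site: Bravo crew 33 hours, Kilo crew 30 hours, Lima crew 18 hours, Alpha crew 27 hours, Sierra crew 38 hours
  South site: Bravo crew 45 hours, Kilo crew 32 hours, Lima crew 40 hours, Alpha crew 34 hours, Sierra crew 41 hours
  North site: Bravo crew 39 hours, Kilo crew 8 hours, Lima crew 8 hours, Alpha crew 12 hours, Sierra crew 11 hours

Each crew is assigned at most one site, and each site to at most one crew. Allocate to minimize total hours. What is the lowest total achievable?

Treat this as an assignment problem: match each crew to one site.
Optimal: Sierra crew→West site (10 hours), Lima crew→Ridge site (18 hours), Alpha crew→South site (34 hours), Kilo crew→North site (8 hours) — total 10+18+34+8 = 70 hours.
Row-greedy (each crew in turn takes its cheapest remaining site) gives 113 hours, worse by 43.
Swapping Lima crew↔Alpha crew (Lima crew→South site 40 hours, Alpha crew→Ridge site 27 hours) adds 15.
No other one-to-one assignment undercuts 70 hours.

Minimum total: 70 hours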